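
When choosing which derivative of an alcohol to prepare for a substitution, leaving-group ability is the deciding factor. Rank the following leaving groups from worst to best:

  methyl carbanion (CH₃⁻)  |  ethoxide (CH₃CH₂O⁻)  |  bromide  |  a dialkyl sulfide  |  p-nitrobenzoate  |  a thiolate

A good leaving group is a weak base: the lower the pKₐ of its conjugate acid, the more readily it departs.
bromide: pKₐ(HBr) ≈ -9
a dialkyl sulfide: pKₐ(R'₂SH⁺) ≈ -7
p-nitrobenzoate: pKₐ(p-nitrobenzoic acid) ≈ 3.4
a thiolate: pKₐ(RSH (a thiol)) ≈ 10.5
ethoxide (CH₃CH₂O⁻): pKₐ(CH₃CH₂OH) ≈ 16
methyl carbanion (CH₃⁻): pKₐ(CH₄) ≈ 48
Reversing gives the worst-to-best order requested.

methyl carbanion (CH₃⁻) < ethoxide (CH₃CH₂O⁻) < a thiolate < p-nitrobenzoate < a dialkyl sulfide < bromide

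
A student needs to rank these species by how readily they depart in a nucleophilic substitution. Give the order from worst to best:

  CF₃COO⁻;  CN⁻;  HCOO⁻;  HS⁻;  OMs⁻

CN⁻ < HS⁻ < HCOO⁻ < CF₃COO⁻ < OMs⁻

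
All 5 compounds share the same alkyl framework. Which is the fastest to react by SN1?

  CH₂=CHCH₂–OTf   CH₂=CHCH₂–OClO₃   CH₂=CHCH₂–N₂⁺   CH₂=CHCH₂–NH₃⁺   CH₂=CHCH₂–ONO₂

Same R in every case — rank the leaving groups.
A good leaving group is a weak base: the lower the pKₐ of its conjugate acid, the more readily it departs.
CH₂=CHCH₂–N₂⁺ loses N₂: no meaningful conjugate acid; N₂ departs as an exceptionally stable neutral molecule
CH₂=CHCH₂–OTf loses OTf⁻: pKₐ(CF₃SO₃H (triflic acid)) ≈ -14
CH₂=CHCH₂–OClO₃ loses ClO₄⁻: pKₐ(HClO₄) ≈ -10
CH₂=CHCH₂–ONO₂ loses NO₃⁻: pKₐ(HNO₃) ≈ -1.3
CH₂=CHCH₂–NH₃⁺ loses NH₃: pKₐ(NH₄⁺) ≈ 9.2

CH₂=CHCH₂–N₂⁺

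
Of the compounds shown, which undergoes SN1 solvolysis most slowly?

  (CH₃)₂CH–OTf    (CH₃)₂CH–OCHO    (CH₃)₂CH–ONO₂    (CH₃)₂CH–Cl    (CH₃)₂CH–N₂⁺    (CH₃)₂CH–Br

(CH₃)₂CH–OCHO

The skeletons are identical, so relative rate is governed entirely by leaving-group ability.
Rank by basicity of the departing species: weakest base leaves most easily.
(CH₃)₂CH–N₂⁺ loses N₂: no meaningful conjugate acid; N₂ departs as an exceptionally stable neutral molecule
(CH₃)₂CH–OTf loses OTf⁻: pKₐ(CF₃SO₃H (triflic acid)) ≈ -14
(CH₃)₂CH–Br loses Br⁻: pKₐ(HBr) ≈ -9
(CH₃)₂CH–Cl loses Cl⁻: pKₐ(HCl) ≈ -7
(CH₃)₂CH–ONO₂ loses NO₃⁻: pKₐ(HNO₃) ≈ -1.3
(CH₃)₂CH–OCHO loses HCOO⁻: pKₐ(HCOOH) ≈ 3.8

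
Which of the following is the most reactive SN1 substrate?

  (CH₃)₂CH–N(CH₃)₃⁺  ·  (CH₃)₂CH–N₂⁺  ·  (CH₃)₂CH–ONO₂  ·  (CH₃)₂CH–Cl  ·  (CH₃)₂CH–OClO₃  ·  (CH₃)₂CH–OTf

(CH₃)₂CH–N₂⁺

Identical carbon frameworks mean the comparison reduces to leaving-group quality.
The more stable X⁻ (or X) is on its own — i.e. the weaker a base it is — the better a leaving group it makes.
(CH₃)₂CH–N₂⁺ loses N₂: no meaningful conjugate acid; N₂ departs as an exceptionally stable neutral molecule
(CH₃)₂CH–OTf loses OTf⁻: pKₐ(CF₃SO₃H (triflic acid)) ≈ -14
(CH₃)₂CH–OClO₃ loses ClO₄⁻: pKₐ(HClO₄) ≈ -10
(CH₃)₂CH–Cl loses Cl⁻: pKₐ(HCl) ≈ -7
(CH₃)₂CH–ONO₂ loses NO₃⁻: pKₐ(HNO₃) ≈ -1.3
(CH₃)₂CH–N(CH₃)₃⁺ loses NR'₃: pKₐ(R'₃NH⁺) ≈ 10.7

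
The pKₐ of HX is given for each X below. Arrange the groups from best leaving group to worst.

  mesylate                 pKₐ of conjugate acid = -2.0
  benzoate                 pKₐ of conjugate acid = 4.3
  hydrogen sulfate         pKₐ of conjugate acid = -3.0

hydrogen sulfate > mesylate > benzoate

Lower conjugate-acid pKₐ ⇒ weaker base ⇒ better leaving group.
Sorting by the given values: hydrogen sulfate (-3.0), mesylate (-2.0), benzoate (4.3).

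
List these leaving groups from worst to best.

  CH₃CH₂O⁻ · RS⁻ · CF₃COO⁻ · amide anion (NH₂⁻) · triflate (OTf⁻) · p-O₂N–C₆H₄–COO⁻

Leaving-group ability tracks the stability of the departed species; conjugate-acid pKₐ is the usual yardstick (lower pKₐ → better LG).
triflate (OTf⁻): pKₐ(CF₃SO₃H (triflic acid)) ≈ -14 — charge spread over three oxygens and a CF₃ group; the premier leaving group in synthesis
CF₃COO⁻: pKₐ(CF₃COOH) ≈ 0.2
p-O₂N–C₆H₄–COO⁻: pKₐ(p-nitrobenzoic acid) ≈ 3.4 — electron-withdrawing nitro group stabilises the carboxylate
RS⁻: pKₐ(RSH (a thiol)) ≈ 10.5 — moderately basic; rarely leaves without activation
CH₃CH₂O⁻: pKₐ(CH₃CH₂OH) ≈ 16
amide anion (NH₂⁻): pKₐ(NH₃) ≈ 38
Listed from poorest to best leaving group as asked.

amide anion (NH₂⁻) < CH₃CH₂O⁻ < RS⁻ < p-O₂N–C₆H₄–COO⁻ < CF₃COO⁻ < triflate (OTf⁻)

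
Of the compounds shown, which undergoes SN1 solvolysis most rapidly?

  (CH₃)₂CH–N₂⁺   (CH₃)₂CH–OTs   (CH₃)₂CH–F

Identical carbon frameworks mean the comparison reduces to leaving-group quality.
A good leaving group is a weak base: the lower the pKₐ of its conjugate acid, the more readily it departs.
(CH₃)₂CH–N₂⁺ loses N₂: no meaningful conjugate acid; N₂ departs as an exceptionally stable neutral molecule
(CH₃)₂CH–OTs loses OTs⁻: pKₐ(p-CH₃C₆H₄SO₃H (TsOH)) ≈ -2.8
(CH₃)₂CH–F loses F⁻: pKₐ(HF) ≈ 3.2

(CH₃)₂CH–N₂⁺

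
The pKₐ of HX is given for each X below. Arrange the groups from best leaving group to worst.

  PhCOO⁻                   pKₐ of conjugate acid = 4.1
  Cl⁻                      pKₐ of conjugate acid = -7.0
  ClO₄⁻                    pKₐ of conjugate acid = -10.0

ClO₄⁻ > Cl⁻ > PhCOO⁻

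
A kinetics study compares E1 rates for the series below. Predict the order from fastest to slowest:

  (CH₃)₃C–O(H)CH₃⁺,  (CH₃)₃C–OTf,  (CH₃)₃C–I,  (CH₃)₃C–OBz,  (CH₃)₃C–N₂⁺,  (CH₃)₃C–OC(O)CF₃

Same R in every case — rank the leaving groups.
The more stable X⁻ (or X) is on its own — i.e. the weaker a base it is — the better a leaving group it makes.
(CH₃)₃C–N₂⁺ loses N₂: no meaningful conjugate acid; N₂ departs as an exceptionally stable neutral molecule
(CH₃)₃C–OTf loses OTf⁻: pKₐ(CF₃SO₃H (triflic acid)) ≈ -14
(CH₃)₃C–I loses I⁻: pKₐ(HI) ≈ -10
(CH₃)₃C–O(H)CH₃⁺ loses R'OH: pKₐ(R'OH₂⁺) ≈ -2.4
(CH₃)₃C–OC(O)CF₃ loses CF₃COO⁻: pKₐ(CF₃COOH) ≈ 0.2
(CH₃)₃C–OBz loses PhCOO⁻: pKₐ(C₆H₅COOH) ≈ 4.2

(CH₃)₃C–N₂⁺ > (CH₃)₃C–OTf > (CH₃)₃C–I > (CH₃)₃C–O(H)CH₃⁺ > (CH₃)₃C–OC(O)CF₃ > (CH₃)₃C–OBz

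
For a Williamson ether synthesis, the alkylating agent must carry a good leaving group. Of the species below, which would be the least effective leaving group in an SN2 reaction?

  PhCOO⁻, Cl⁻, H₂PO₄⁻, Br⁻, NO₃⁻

PhCOO⁻

Br⁻: pKₐ(HBr) ≈ -9
Cl⁻: pKₐ(HCl) ≈ -7
NO₃⁻: pKₐ(HNO₃) ≈ -1.3
H₂PO₄⁻: pKₐ(H₃PO₄) ≈ 2.1
PhCOO⁻: pKₐ(C₆H₅COOH) ≈ 4.2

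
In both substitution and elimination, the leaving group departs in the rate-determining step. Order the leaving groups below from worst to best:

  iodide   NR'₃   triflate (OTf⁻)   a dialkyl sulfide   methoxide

methoxide < NR'₃ < a dialkyl sulfide < iodide < triflate (OTf⁻)

Leaving-group ability tracks the stability of the departed species; conjugate-acid pKₐ is the usual yardstick (lower pKₐ → better LG).
triflate (OTf⁻): pKₐ(CF₃SO₃H (triflic acid)) ≈ -14
iodide: pKₐ(HI) ≈ -10
a dialkyl sulfide: pKₐ(R'₂SH⁺) ≈ -7
NR'₃: pKₐ(R'₃NH⁺) ≈ 10.7
methoxide: pKₐ(CH₃OH) ≈ 15.5
Reversing gives the worst-to-best order requested.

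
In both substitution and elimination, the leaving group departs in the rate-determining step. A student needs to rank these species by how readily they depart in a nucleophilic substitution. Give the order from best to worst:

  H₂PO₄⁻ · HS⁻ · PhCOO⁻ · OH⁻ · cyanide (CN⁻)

H₂PO₄⁻ > PhCOO⁻ > HS⁻ > cyanide (CN⁻) > OH⁻

Rank by basicity of the departing species: weakest base leaves most easily.
H₂PO₄⁻: pKₐ(H₃PO₄) ≈ 2.1
PhCOO⁻: pKₐ(C₆H₅COOH) ≈ 4.2 — aryl carboxylate
HS⁻: pKₐ(H₂S) ≈ 7 — larger and more polarisable than the oxygen analogue
cyanide (CN⁻): pKₐ(HCN) ≈ 9.2 — sp carbon stabilises the charge somewhat, but still a poor LG
OH⁻: pKₐ(H₂O) ≈ 15.7 — strong base; essentially never leaves without prior activation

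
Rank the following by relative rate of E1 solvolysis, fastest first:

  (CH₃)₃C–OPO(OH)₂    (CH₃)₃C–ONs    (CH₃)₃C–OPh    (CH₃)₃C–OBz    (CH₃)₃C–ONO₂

The skeletons are identical, so relative rate is governed entirely by leaving-group ability.
The more stable X⁻ (or X) is on its own — i.e. the weaker a base it is — the better a leaving group it makes.
(CH₃)₃C–ONs loses ONs⁻: pKₐ(p-O₂NC₆H₄SO₃H) ≈ -3.5
(CH₃)₃C–ONO₂ loses NO₃⁻: pKₐ(HNO₃) ≈ -1.3
(CH₃)₃C–OPO(OH)₂ loses H₂PO₄⁻: pKₐ(H₃PO₄) ≈ 2.1
(CH₃)₃C–OBz loses PhCOO⁻: pKₐ(C₆H₅COOH) ≈ 4.2
(CH₃)₃C–OPh loses PhO⁻: pKₐ(C₆H₅OH (phenol)) ≈ 10

(CH₃)₃C–ONs > (CH₃)₃C–ONO₂ > (CH₃)₃C–OPO(OH)₂ > (CH₃)₃C–OBz > (CH₃)₃C–OPh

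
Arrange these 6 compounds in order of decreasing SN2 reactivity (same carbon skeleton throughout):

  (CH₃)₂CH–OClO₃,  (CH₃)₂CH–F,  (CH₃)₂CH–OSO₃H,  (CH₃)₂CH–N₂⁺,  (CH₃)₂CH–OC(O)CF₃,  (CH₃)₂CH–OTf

The skeletons are identical, so relative rate is governed entirely by leaving-group ability.
Leaving-group ability tracks the stability of the departed species; conjugate-acid pKₐ is the usual yardstick (lower pKₐ → better LG).
(CH₃)₂CH–N₂⁺ loses N₂: no meaningful conjugate acid; N₂ departs as an exceptionally stable neutral molecule
(CH₃)₂CH–OTf loses OTf⁻: pKₐ(CF₃SO₃H (triflic acid)) ≈ -14
(CH₃)₂CH–OClO₃ loses ClO₄⁻: pKₐ(HClO₄) ≈ -10
(CH₃)₂CH–OSO₃H loses HSO₄⁻: pKₐ(H₂SO₄) ≈ -3
(CH₃)₂CH–OC(O)CF₃ loses CF₃COO⁻: pKₐ(CF₃COOH) ≈ 0.2
(CH₃)₂CH–F loses F⁻: pKₐ(HF) ≈ 3.2

(CH₃)₂CH–N₂⁺ > (CH₃)₂CH–OTf > (CH₃)₂CH–OClO₃ > (CH₃)₂CH–OSO₃H > (CH₃)₂CH–OC(O)CF₃ > (CH₃)₂CH–F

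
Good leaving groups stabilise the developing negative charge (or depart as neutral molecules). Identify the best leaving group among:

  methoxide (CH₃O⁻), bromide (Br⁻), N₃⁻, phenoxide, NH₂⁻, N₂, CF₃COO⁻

N₂

The more stable X⁻ (or X) is on its own — i.e. the weaker a base it is — the better a leaving group it makes.
N₂: no meaningful conjugate acid; N₂ departs as an exceptionally stable neutral molecule
bromide (Br⁻): pKₐ(HBr) ≈ -9
CF₃COO⁻: pKₐ(CF₃COOH) ≈ 0.2
N₃⁻: pKₐ(HN₃) ≈ 4.7
phenoxide: pKₐ(C₆H₅OH (phenol)) ≈ 10
methoxide (CH₃O⁻): pKₐ(CH₃OH) ≈ 15.5
NH₂⁻: pKₐ(NH₃) ≈ 38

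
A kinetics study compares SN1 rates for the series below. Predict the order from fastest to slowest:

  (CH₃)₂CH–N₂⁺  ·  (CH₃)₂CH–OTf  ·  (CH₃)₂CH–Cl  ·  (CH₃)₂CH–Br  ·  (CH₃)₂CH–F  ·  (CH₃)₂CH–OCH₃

(CH₃)₂CH–N₂⁺ > (CH₃)₂CH–OTf > (CH₃)₂CH–Br > (CH₃)₂CH–Cl > (CH₃)₂CH–F > (CH₃)₂CH–OCH₃

The skeletons are identical, so relative rate is governed entirely by leaving-group ability.
Rank by basicity of the departing species: weakest base leaves most easily.
(CH₃)₂CH–N₂⁺ loses N₂: no meaningful conjugate acid; N₂ departs as an exceptionally stable neutral molecule
(CH₃)₂CH–OTf loses OTf⁻: pKₐ(CF₃SO₃H (triflic acid)) ≈ -14
(CH₃)₂CH–Br loses Br⁻: pKₐ(HBr) ≈ -9
(CH₃)₂CH–Cl loses Cl⁻: pKₐ(HCl) ≈ -7
(CH₃)₂CH–F loses F⁻: pKₐ(HF) ≈ 3.2
(CH₃)₂CH–OCH₃ loses CH₃O⁻: pKₐ(CH₃OH) ≈ 15.5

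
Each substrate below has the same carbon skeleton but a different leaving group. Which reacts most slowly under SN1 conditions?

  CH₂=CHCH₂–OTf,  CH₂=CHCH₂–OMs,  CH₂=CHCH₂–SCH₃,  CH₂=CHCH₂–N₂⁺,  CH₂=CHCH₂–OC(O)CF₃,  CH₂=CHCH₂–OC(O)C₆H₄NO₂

With the same alkyl group throughout, only the leaving group differentiates the rates.
Rank by basicity of the departing species: weakest base leaves most easily.
CH₂=CHCH₂–N₂⁺ loses N₂: no meaningful conjugate acid; N₂ departs as an exceptionally stable neutral molecule
CH₂=CHCH₂–OTf loses OTf⁻: pKₐ(CF₃SO₃H (triflic acid)) ≈ -14
CH₂=CHCH₂–OMs loses OMs⁻: pKₐ(CH₃SO₃H (MsOH)) ≈ -1.9
CH₂=CHCH₂–OC(O)CF₃ loses CF₃COO⁻: pKₐ(CF₃COOH) ≈ 0.2
CH₂=CHCH₂–OC(O)C₆H₄NO₂ loses p-O₂N–C₆H₄–COO⁻: pKₐ(p-nitrobenzoic acid) ≈ 3.4
CH₂=CHCH₂–SCH₃ loses RS⁻: pKₐ(RSH (a thiol)) ≈ 10.5

CH₂=CHCH₂–SCH₃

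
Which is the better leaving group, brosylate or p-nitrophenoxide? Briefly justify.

brosylate is the better leaving group.
pKₐ(p-BrC₆H₄SO₃H) ≈ -2.8 versus pKₐ(p-nitrophenol) ≈ 7.2: brosylate is the much weaker base.
Arenesulfonate with a p-bromo substituent.

brosylate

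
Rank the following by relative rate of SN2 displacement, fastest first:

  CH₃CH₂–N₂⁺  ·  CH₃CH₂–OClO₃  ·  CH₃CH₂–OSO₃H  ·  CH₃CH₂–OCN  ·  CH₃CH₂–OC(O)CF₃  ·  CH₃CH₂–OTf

CH₃CH₂–N₂⁺ > CH₃CH₂–OTf > CH₃CH₂–OClO₃ > CH₃CH₂–OSO₃H > CH₃CH₂–OC(O)CF₃ > CH₃CH₂–OCN

Same R in every case — rank the leaving groups.
The more stable X⁻ (or X) is on its own — i.e. the weaker a base it is — the better a leaving group it makes.
CH₃CH₂–N₂⁺ loses N₂: no meaningful conjugate acid; N₂ departs as an exceptionally stable neutral molecule
CH₃CH₂–OTf loses OTf⁻: pKₐ(CF₃SO₃H (triflic acid)) ≈ -14
CH₃CH₂–OClO₃ loses ClO₄⁻: pKₐ(HClO₄) ≈ -10
CH₃CH₂–OSO₃H loses HSO₄⁻: pKₐ(H₂SO₄) ≈ -3
CH₃CH₂–OC(O)CF₃ loses CF₃COO⁻: pKₐ(CF₃COOH) ≈ 0.2
CH₃CH₂–OCN loses NCO⁻: pKₐ(HOCN) ≈ 3.5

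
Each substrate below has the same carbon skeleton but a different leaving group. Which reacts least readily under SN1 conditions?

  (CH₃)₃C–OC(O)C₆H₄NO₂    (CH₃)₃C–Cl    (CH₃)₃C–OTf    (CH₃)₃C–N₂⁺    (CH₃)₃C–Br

Identical carbon frameworks mean the comparison reduces to leaving-group quality.
The more stable X⁻ (or X) is on its own — i.e. the weaker a base it is — the better a leaving group it makes.
(CH₃)₃C–N₂⁺ loses N₂: no meaningful conjugate acid; N₂ departs as an exceptionally stable neutral molecule
(CH₃)₃C–OTf loses OTf⁻: pKₐ(CF₃SO₃H (triflic acid)) ≈ -14
(CH₃)₃C–Br loses Br⁻: pKₐ(HBr) ≈ -9
(CH₃)₃C–Cl loses Cl⁻: pKₐ(HCl) ≈ -7
(CH₃)₃C–OC(O)C₆H₄NO₂ loses p-O₂N–C₆H₄–COO⁻: pKₐ(p-nitrobenzoic acid) ≈ 3.4

(CH₃)₃C–OC(O)C₆H₄NO₂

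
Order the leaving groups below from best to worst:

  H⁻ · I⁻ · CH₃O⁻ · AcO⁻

I⁻ > AcO⁻ > CH₃O⁻ > H⁻

Rank by basicity of the departing species: weakest base leaves most easily.
I⁻: pKₐ(HI) ≈ -10
AcO⁻: pKₐ(CH₃COOH) ≈ 4.8 — resonance-stabilised but still a weak base
CH₃O⁻: pKₐ(CH₃OH) ≈ 15.5 — strong base; alkoxides do not leave unassisted
H⁻: pKₐ(H₂) ≈ 36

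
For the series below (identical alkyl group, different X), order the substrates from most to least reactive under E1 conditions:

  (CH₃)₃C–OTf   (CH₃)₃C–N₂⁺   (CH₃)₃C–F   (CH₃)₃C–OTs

(CH₃)₃C–N₂⁺ > (CH₃)₃C–OTf > (CH₃)₃C–OTs > (CH₃)₃C–F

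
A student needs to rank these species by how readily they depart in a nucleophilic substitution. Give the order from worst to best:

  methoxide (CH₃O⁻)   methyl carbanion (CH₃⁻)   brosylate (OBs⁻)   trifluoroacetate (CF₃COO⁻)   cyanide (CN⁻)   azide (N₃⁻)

brosylate (OBs⁻): pKₐ(p-BrC₆H₄SO₃H) ≈ -2.8
trifluoroacetate (CF₃COO⁻): pKₐ(CF₃COOH) ≈ 0.2
azide (N₃⁻): pKₐ(HN₃) ≈ 4.7
cyanide (CN⁻): pKₐ(HCN) ≈ 9.2
methoxide (CH₃O⁻): pKₐ(CH₃OH) ≈ 15.5
methyl carbanion (CH₃⁻): pKₐ(CH₄) ≈ 48
The question asks for worst first, so the sequence is read in increasing leaving-group ability.

methyl carbanion (CH₃⁻) < methoxide (CH₃O⁻) < cyanide (CN⁻) < azide (N₃⁻) < trifluoroacetate (CF₃COO⁻) < brosylate (OBs⁻)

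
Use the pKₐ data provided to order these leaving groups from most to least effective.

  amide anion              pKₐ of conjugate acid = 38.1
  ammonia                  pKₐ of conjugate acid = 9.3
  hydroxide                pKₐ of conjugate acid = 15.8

ammonia > hydroxide > amide anion

Lower conjugate-acid pKₐ ⇒ weaker base ⇒ better leaving group.
Sorting by the given values: ammonia (9.3), hydroxide (15.8), amide anion (38.1).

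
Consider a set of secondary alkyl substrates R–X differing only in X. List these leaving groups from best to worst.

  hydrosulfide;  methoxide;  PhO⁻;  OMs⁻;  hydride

OMs⁻ > hydrosulfide > PhO⁻ > methoxide > hydride

Rank by basicity of the departing species: weakest base leaves most easily.
OMs⁻: pKₐ(CH₃SO₃H (MsOH)) ≈ -1.9 — resonance-delocalised alkanesulfonate
hydrosulfide: pKₐ(H₂S) ≈ 7
PhO⁻: pKₐ(C₆H₅OH (phenol)) ≈ 10
methoxide: pKₐ(CH₃OH) ≈ 15.5
hydride: pKₐ(H₂) ≈ 36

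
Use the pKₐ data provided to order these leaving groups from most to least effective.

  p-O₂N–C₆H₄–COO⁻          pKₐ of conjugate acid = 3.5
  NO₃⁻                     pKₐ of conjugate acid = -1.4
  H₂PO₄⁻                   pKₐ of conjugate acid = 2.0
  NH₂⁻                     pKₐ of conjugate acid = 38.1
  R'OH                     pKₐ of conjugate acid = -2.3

R'OH > NO₃⁻ > H₂PO₄⁻ > p-O₂N–C₆H₄–COO⁻ > NH₂⁻

Lower conjugate-acid pKₐ ⇒ weaker base ⇒ better leaving group.
Sorting by the given values: R'OH (-2.3), NO₃⁻ (-1.4), H₂PO₄⁻ (2.0), p-O₂N–C₆H₄–COO⁻ (3.5), NH₂⁻ (38.1).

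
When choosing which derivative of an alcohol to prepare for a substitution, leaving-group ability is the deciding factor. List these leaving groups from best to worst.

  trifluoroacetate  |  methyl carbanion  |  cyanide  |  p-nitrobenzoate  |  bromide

bromide > trifluoroacetate > p-nitrobenzoate > cyanide > methyl carbanion

A good leaving group is a weak base: the lower the pKₐ of its conjugate acid, the more readily it departs.
bromide: pKₐ(HBr) ≈ -9 — weak base; good leaving group
trifluoroacetate: pKₐ(CF₃COOH) ≈ 0.2
p-nitrobenzoate: pKₐ(p-nitrobenzoic acid) ≈ 3.4 — electron-withdrawing nitro group stabilises the carboxylate
cyanide: pKₐ(HCN) ≈ 9.2 — sp carbon stabilises the charge somewhat, but still a poor LG
methyl carbanion: pKₐ(CH₄) ≈ 48 — unstabilised carbanion; the worst conceivable leaving group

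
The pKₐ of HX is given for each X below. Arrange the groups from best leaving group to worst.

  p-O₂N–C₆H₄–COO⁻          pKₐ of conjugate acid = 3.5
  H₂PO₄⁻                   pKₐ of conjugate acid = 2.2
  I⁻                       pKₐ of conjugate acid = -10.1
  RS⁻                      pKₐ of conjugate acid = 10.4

I⁻ > H₂PO₄⁻ > p-O₂N–C₆H₄–COO⁻ > RS⁻

Lower conjugate-acid pKₐ ⇒ weaker base ⇒ better leaving group.
Sorting by the given values: I⁻ (-10.1), H₂PO₄⁻ (2.2), p-O₂N–C₆H₄–COO⁻ (3.5), RS⁻ (10.4).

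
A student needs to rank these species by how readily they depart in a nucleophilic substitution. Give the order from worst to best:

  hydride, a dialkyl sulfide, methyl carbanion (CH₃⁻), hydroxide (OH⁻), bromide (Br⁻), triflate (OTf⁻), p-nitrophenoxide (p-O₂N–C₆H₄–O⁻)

triflate (OTf⁻): pKₐ(CF₃SO₃H (triflic acid)) ≈ -14 — charge spread over three oxygens and a CF₃ group; the premier leaving group in synthesis
bromide (Br⁻): pKₐ(HBr) ≈ -9 — weak base; good leaving group
a dialkyl sulfide: pKₐ(R'₂SH⁺) ≈ -7
p-nitrophenoxide (p-O₂N–C₆H₄–O⁻): pKₐ(p-nitrophenol) ≈ 7.2
hydroxide (OH⁻): pKₐ(H₂O) ≈ 15.7
hydride: pKₐ(H₂) ≈ 36
methyl carbanion (CH₃⁻): pKₐ(CH₄) ≈ 48
Reversing gives the worst-to-best order requested.

methyl carbanion (CH₃⁻) < hydride < hydroxide (OH⁻) < p-nitrophenoxide (p-O₂N–C₆H₄–O⁻) < a dialkyl sulfide < bromide (Br⁻) < triflate (OTf⁻)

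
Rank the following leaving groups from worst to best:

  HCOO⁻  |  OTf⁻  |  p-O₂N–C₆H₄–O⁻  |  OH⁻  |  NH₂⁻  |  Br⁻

NH₂⁻ < OH⁻ < p-O₂N–C₆H₄–O⁻ < HCOO⁻ < Br⁻ < OTf⁻

The more stable X⁻ (or X) is on its own — i.e. the weaker a base it is — the better a leaving group it makes.
OTf⁻: pKₐ(CF₃SO₃H (triflic acid)) ≈ -14 — charge spread over three oxygens and a CF₃ group; the premier leaving group in synthesis
Br⁻: pKₐ(HBr) ≈ -9 — weak base; good leaving group
HCOO⁻: pKₐ(HCOOH) ≈ 3.8 — resonance-stabilised carboxylate
p-O₂N–C₆H₄–O⁻: pKₐ(p-nitrophenol) ≈ 7.2
OH⁻: pKₐ(H₂O) ≈ 15.7 — strong base; essentially never leaves without prior activation
NH₂⁻: pKₐ(NH₃) ≈ 38 — extremely strong base; never a leaving group
Listed from poorest to best leaving group as asked.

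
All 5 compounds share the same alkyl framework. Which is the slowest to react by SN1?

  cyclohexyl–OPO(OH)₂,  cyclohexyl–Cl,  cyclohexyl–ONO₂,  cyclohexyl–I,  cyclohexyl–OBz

The skeletons are identical, so relative rate is governed entirely by leaving-group ability.
Rank by basicity of the departing species: weakest base leaves most easily.
cyclohexyl–I loses I⁻: pKₐ(HI) ≈ -10
cyclohexyl–Cl loses Cl⁻: pKₐ(HCl) ≈ -7
cyclohexyl–ONO₂ loses NO₃⁻: pKₐ(HNO₃) ≈ -1.3
cyclohexyl–OPO(OH)₂ loses H₂PO₄⁻: pKₐ(H₃PO₄) ≈ 2.1
cyclohexyl–OBz loses PhCOO⁻: pKₐ(C₆H₅COOH) ≈ 4.2

cyclohexyl–OBz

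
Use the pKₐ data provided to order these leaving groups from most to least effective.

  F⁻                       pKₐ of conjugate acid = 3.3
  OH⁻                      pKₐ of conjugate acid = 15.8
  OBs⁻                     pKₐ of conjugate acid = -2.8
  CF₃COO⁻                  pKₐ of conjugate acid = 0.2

OBs⁻ > CF₃COO⁻ > F⁻ > OH⁻

Lower conjugate-acid pKₐ ⇒ weaker base ⇒ better leaving group.
Sorting by the given values: OBs⁻ (-2.8), CF₃COO⁻ (0.2), F⁻ (3.3), OH⁻ (15.8).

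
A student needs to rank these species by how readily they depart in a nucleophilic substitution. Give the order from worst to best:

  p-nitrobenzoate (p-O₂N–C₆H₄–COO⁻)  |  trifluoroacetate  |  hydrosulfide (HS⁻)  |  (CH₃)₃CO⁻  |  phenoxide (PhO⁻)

Rank by basicity of the departing species: weakest base leaves most easily.
trifluoroacetate: pKₐ(CF₃COOH) ≈ 0.2 — strongly electron-withdrawing CF₃ stabilises the carboxylate
p-nitrobenzoate (p-O₂N–C₆H₄–COO⁻): pKₐ(p-nitrobenzoic acid) ≈ 3.4
hydrosulfide (HS⁻): pKₐ(H₂S) ≈ 7 — larger and more polarisable than the oxygen analogue
phenoxide (PhO⁻): pKₐ(C₆H₅OH (phenol)) ≈ 10
(CH₃)₃CO⁻: pKₐ(t-BuOH) ≈ 18
Reversing gives the worst-to-best order requested.

(CH₃)₃CO⁻ < phenoxide (PhO⁻) < hydrosulfide (HS⁻) < p-nitrobenzoate (p-O₂N–C₆H₄–COO⁻) < trifluoroacetate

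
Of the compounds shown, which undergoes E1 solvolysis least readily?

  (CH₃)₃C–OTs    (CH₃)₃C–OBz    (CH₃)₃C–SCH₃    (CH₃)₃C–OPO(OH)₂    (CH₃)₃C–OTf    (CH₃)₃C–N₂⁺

(CH₃)₃C–SCH₃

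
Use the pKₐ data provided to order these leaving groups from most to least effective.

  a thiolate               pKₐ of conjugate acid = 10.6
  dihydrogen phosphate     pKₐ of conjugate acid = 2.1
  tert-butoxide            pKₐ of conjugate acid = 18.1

dihydrogen phosphate > a thiolate > tert-butoxide

Lower conjugate-acid pKₐ ⇒ weaker base ⇒ better leaving group.
Sorting by the given values: dihydrogen phosphate (2.1), a thiolate (10.6), tert-butoxide (18.1).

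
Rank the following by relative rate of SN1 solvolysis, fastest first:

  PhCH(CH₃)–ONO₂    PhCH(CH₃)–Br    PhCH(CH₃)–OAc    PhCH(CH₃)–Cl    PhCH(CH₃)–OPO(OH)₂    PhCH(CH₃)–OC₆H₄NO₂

PhCH(CH₃)–Br > PhCH(CH₃)–Cl > PhCH(CH₃)–ONO₂ > PhCH(CH₃)–OPO(OH)₂ > PhCH(CH₃)–OAc > PhCH(CH₃)–OC₆H₄NO₂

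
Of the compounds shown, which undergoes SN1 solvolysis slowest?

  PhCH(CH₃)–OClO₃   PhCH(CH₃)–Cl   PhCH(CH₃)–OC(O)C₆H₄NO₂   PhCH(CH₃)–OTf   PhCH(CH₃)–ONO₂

The skeletons are identical, so relative rate is governed entirely by leaving-group ability.
Rank by basicity of the departing species: weakest base leaves most easily.
PhCH(CH₃)–OTf loses OTf⁻: pKₐ(CF₃SO₃H (triflic acid)) ≈ -14
PhCH(CH₃)–OClO₃ loses ClO₄⁻: pKₐ(HClO₄) ≈ -10
PhCH(CH₃)–Cl loses Cl⁻: pKₐ(HCl) ≈ -7
PhCH(CH₃)–ONO₂ loses NO₃⁻: pKₐ(HNO₃) ≈ -1.3
PhCH(CH₃)–OC(O)C₆H₄NO₂ loses p-O₂N–C₆H₄–COO⁻: pKₐ(p-nitrobenzoic acid) ≈ 3.4

PhCH(CH₃)–OC(O)C₆H₄NO₂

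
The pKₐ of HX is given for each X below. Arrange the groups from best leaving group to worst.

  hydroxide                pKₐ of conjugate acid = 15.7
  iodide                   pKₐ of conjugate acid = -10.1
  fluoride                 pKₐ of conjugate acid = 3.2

iodide > fluoride > hydroxide

Lower conjugate-acid pKₐ ⇒ weaker base ⇒ better leaving group.
Sorting by the given values: iodide (-10.1), fluoride (3.2), hydroxide (15.7).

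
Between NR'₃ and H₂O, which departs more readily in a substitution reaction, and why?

H₂O is the better leaving group.
pKₐ(H₃O⁺) ≈ -1.7 versus pKₐ(R'₃NH⁺) ≈ 10.7: H₂O is the much weaker base.
Neutral; leaves from a protonated alcohol (R–OH₂⁺).

H₂O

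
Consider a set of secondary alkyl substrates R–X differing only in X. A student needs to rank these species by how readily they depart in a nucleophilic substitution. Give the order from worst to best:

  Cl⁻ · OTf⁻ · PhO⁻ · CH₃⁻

OTf⁻: pKₐ(CF₃SO₃H (triflic acid)) ≈ -14
Cl⁻: pKₐ(HCl) ≈ -7
PhO⁻: pKₐ(C₆H₅OH (phenol)) ≈ 10
CH₃⁻: pKₐ(CH₄) ≈ 48
Reversing gives the worst-to-best order requested.

CH₃⁻ < PhO⁻ < Cl⁻ < OTf⁻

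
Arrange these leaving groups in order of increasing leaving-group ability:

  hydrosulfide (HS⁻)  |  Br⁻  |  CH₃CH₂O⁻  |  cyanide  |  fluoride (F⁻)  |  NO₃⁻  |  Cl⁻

CH₃CH₂O⁻ < cyanide < hydrosulfide (HS⁻) < fluoride (F⁻) < NO₃⁻ < Cl⁻ < Br⁻

Leaving-group ability tracks the stability of the departed species; conjugate-acid pKₐ is the usual yardstick (lower pKₐ → better LG).
Br⁻: pKₐ(HBr) ≈ -9 — weak base; good leaving group
Cl⁻: pKₐ(HCl) ≈ -7 — moderately weak base
NO₃⁻: pKₐ(HNO₃) ≈ -1.3 — resonance-delocalised over three oxygens
fluoride (F⁻): pKₐ(HF) ≈ 3.2 — small and strongly basic; the poor halide leaving group
hydrosulfide (HS⁻): pKₐ(H₂S) ≈ 7 — larger and more polarisable than the oxygen analogue
cyanide: pKₐ(HCN) ≈ 9.2
CH₃CH₂O⁻: pKₐ(CH₃CH₂OH) ≈ 16 — strong base; alkoxides do not leave unassisted
Listed from poorest to best leaving group as asked.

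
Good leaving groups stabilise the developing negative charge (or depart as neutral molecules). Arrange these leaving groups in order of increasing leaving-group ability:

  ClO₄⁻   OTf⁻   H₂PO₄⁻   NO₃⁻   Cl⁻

H₂PO₄⁻ < NO₃⁻ < Cl⁻ < ClO₄⁻ < OTf⁻

OTf⁻: pKₐ(CF₃SO₃H (triflic acid)) ≈ -14
ClO₄⁻: pKₐ(HClO₄) ≈ -10
Cl⁻: pKₐ(HCl) ≈ -7
NO₃⁻: pKₐ(HNO₃) ≈ -1.3
H₂PO₄⁻: pKₐ(H₃PO₄) ≈ 2.1
Reversing gives the worst-to-best order requested.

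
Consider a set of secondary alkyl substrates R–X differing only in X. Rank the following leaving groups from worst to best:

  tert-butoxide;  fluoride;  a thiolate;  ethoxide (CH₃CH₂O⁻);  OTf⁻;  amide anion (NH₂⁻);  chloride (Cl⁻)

amide anion (NH₂⁻) < tert-butoxide < ethoxide (CH₃CH₂O⁻) < a thiolate < fluoride < chloride (Cl⁻) < OTf⁻

The more stable X⁻ (or X) is on its own — i.e. the weaker a base it is — the better a leaving group it makes.
OTf⁻: pKₐ(CF₃SO₃H (triflic acid)) ≈ -14 — charge spread over three oxygens and a CF₃ group; the premier leaving group in synthesis
chloride (Cl⁻): pKₐ(HCl) ≈ -7 — moderately weak base
fluoride: pKₐ(HF) ≈ 3.2
a thiolate: pKₐ(RSH (a thiol)) ≈ 10.5 — moderately basic; rarely leaves without activation
ethoxide (CH₃CH₂O⁻): pKₐ(CH₃CH₂OH) ≈ 16 — strong base; alkoxides do not leave unassisted
tert-butoxide: pKₐ(t-BuOH) ≈ 18 — bulky, strongly basic alkoxide
amide anion (NH₂⁻): pKₐ(NH₃) ≈ 38
Listed from poorest to best leaving group as asked.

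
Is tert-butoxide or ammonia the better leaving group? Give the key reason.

ammonia is the better leaving group.
pKₐ(NH₄⁺) ≈ 9.2 versus pKₐ(t-BuOH) ≈ 18: ammonia is the much weaker base.
Neutral but moderately basic; leaves from R–NH₃⁺.

ammonia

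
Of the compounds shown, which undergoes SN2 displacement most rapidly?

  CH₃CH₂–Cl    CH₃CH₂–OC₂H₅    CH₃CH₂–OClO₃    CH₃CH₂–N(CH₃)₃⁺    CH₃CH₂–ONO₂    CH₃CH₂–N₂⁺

CH₃CH₂–N₂⁺

Same R in every case — rank the leaving groups.
Rank by basicity of the departing species: weakest base leaves most easily.
CH₃CH₂–N₂⁺ loses N₂: no meaningful conjugate acid; N₂ departs as an exceptionally stable neutral molecule
CH₃CH₂–OClO₃ loses ClO₄⁻: pKₐ(HClO₄) ≈ -10
CH₃CH₂–Cl loses Cl⁻: pKₐ(HCl) ≈ -7
CH₃CH₂–ONO₂ loses NO₃⁻: pKₐ(HNO₃) ≈ -1.3
CH₃CH₂–N(CH₃)₃⁺ loses NR'₃: pKₐ(R'₃NH⁺) ≈ 10.7
CH₃CH₂–OC₂H₅ loses CH₃CH₂O⁻: pKₐ(CH₃CH₂OH) ≈ 16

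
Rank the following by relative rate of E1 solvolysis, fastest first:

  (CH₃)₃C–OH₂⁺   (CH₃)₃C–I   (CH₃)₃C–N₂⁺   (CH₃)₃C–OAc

With the same alkyl group throughout, only the leaving group differentiates the rates.
Rank by basicity of the departing species: weakest base leaves most easily.
(CH₃)₃C–N₂⁺ loses N₂: no meaningful conjugate acid; N₂ departs as an exceptionally stable neutral molecule
(CH₃)₃C–I loses I⁻: pKₐ(HI) ≈ -10
(CH₃)₃C–OH₂⁺ loses H₂O: pKₐ(H₃O⁺) ≈ -1.7
(CH₃)₃C–OAc loses AcO⁻: pKₐ(CH₃COOH) ≈ 4.8

(CH₃)₃C–N₂⁺ > (CH₃)₃C–I > (CH₃)₃C–OH₂⁺ > (CH₃)₃C–OAc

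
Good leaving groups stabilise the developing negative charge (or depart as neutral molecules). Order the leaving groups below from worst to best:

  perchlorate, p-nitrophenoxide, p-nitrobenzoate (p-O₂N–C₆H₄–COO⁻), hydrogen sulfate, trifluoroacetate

Leaving-group ability tracks the stability of the departed species; conjugate-acid pKₐ is the usual yardstick (lower pKₐ → better LG).
perchlorate: pKₐ(HClO₄) ≈ -10
hydrogen sulfate: pKₐ(H₂SO₄) ≈ -3 — conjugate base of a strong mineral acid
trifluoroacetate: pKₐ(CF₃COOH) ≈ 0.2
p-nitrobenzoate (p-O₂N–C₆H₄–COO⁻): pKₐ(p-nitrobenzoic acid) ≈ 3.4 — electron-withdrawing nitro group stabilises the carboxylate
p-nitrophenoxide: pKₐ(p-nitrophenol) ≈ 7.2 — nitro group delocalises the charge; the classic chromogenic LG
Listed from poorest to best leaving group as asked.

p-nitrophenoxide < p-nitrobenzoate (p-O₂N–C₆H₄–COO⁻) < trifluoroacetate < hydrogen sulfate < perchlorate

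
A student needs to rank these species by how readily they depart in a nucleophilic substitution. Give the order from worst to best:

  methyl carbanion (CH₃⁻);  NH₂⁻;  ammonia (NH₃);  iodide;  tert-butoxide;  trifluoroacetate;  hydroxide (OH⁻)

iodide: pKₐ(HI) ≈ -10
trifluoroacetate: pKₐ(CF₃COOH) ≈ 0.2
ammonia (NH₃): pKₐ(NH₄⁺) ≈ 9.2
hydroxide (OH⁻): pKₐ(H₂O) ≈ 15.7
tert-butoxide: pKₐ(t-BuOH) ≈ 18
NH₂⁻: pKₐ(NH₃) ≈ 38
methyl carbanion (CH₃⁻): pKₐ(CH₄) ≈ 48
Listed from poorest to best leaving group as asked.

methyl carbanion (CH₃⁻) < NH₂⁻ < tert-butoxide < hydroxide (OH⁻) < ammonia (NH₃) < trifluoroacetate < iodide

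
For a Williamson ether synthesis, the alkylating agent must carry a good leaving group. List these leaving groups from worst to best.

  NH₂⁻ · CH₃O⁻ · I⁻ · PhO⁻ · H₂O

NH₂⁻ < CH₃O⁻ < PhO⁻ < H₂O < I⁻

I⁻: pKₐ(HI) ≈ -10
H₂O: pKₐ(H₃O⁺) ≈ -1.7 — neutral; leaves from a protonated alcohol (R–OH₂⁺)
PhO⁻: pKₐ(C₆H₅OH (phenol)) ≈ 10 — resonance into the ring helps, but still a poor LG
CH₃O⁻: pKₐ(CH₃OH) ≈ 15.5
NH₂⁻: pKₐ(NH₃) ≈ 38
Reversing gives the worst-to-best order requested.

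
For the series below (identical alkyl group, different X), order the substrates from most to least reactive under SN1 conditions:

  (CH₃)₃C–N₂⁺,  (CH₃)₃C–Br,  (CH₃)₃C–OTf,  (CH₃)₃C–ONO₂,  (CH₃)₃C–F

With the same alkyl group throughout, only the leaving group differentiates the rates.
A good leaving group is a weak base: the lower the pKₐ of its conjugate acid, the more readily it departs.
(CH₃)₃C–N₂⁺ loses N₂: no meaningful conjugate acid; N₂ departs as an exceptionally stable neutral molecule
(CH₃)₃C–OTf loses OTf⁻: pKₐ(CF₃SO₃H (triflic acid)) ≈ -14
(CH₃)₃C–Br loses Br⁻: pKₐ(HBr) ≈ -9
(CH₃)₃C–ONO₂ loses NO₃⁻: pKₐ(HNO₃) ≈ -1.3
(CH₃)₃C–F loses F⁻: pKₐ(HF) ≈ 3.2

(CH₃)₃C–N₂⁺ > (CH₃)₃C–OTf > (CH₃)₃C–Br > (CH₃)₃C–ONO₂ > (CH₃)₃C–F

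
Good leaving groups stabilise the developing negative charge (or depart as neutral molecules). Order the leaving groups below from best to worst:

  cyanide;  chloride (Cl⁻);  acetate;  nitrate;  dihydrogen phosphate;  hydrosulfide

chloride (Cl⁻) > nitrate > dihydrogen phosphate > acetate > hydrosulfide > cyanide

chloride (Cl⁻): pKₐ(HCl) ≈ -7
nitrate: pKₐ(HNO₃) ≈ -1.3
dihydrogen phosphate: pKₐ(H₃PO₄) ≈ 2.1
acetate: pKₐ(CH₃COOH) ≈ 4.8
hydrosulfide: pKₐ(H₂S) ≈ 7
cyanide: pKₐ(HCN) ≈ 9.2 — sp carbon stabilises the charge somewhat, but still a poor LG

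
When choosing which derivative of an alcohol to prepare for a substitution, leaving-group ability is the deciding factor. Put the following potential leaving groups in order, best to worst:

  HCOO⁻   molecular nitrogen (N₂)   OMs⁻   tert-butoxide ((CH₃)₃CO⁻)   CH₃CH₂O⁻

molecular nitrogen (N₂) > OMs⁻ > HCOO⁻ > CH₃CH₂O⁻ > tert-butoxide ((CH₃)₃CO⁻)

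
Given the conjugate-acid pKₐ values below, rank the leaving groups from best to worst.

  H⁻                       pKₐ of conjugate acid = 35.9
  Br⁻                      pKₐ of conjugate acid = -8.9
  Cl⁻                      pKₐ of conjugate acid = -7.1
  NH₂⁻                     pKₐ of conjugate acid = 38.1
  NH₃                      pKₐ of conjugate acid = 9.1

Br⁻ > Cl⁻ > NH₃ > H⁻ > NH₂⁻

Lower conjugate-acid pKₐ ⇒ weaker base ⇒ better leaving group.
Sorting by the given values: Br⁻ (-8.9), Cl⁻ (-7.1), NH₃ (9.1), H⁻ (35.9), NH₂⁻ (38.1).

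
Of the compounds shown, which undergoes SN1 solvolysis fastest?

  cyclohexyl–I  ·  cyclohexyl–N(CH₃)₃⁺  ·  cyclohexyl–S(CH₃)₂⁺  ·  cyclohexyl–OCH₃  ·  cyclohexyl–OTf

cyclohexyl–OTf

Identical carbon frameworks mean the comparison reduces to leaving-group quality.
The more stable X⁻ (or X) is on its own — i.e. the weaker a base it is — the better a leaving group it makes.
cyclohexyl–OTf loses OTf⁻: pKₐ(CF₃SO₃H (triflic acid)) ≈ -14
cyclohexyl–I loses I⁻: pKₐ(HI) ≈ -10
cyclohexyl–S(CH₃)₂⁺ loses SR'₂: pKₐ(R'₂SH⁺) ≈ -7
cyclohexyl–N(CH₃)₃⁺ loses NR'₃: pKₐ(R'₃NH⁺) ≈ 10.7
cyclohexyl–OCH₃ loses CH₃O⁻: pKₐ(CH₃OH) ≈ 15.5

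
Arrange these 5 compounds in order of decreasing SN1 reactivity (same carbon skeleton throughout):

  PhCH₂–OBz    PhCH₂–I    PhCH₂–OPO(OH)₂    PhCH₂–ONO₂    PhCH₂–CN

With the same alkyl group throughout, only the leaving group differentiates the rates.
Leaving-group ability tracks the stability of the departed species; conjugate-acid pKₐ is the usual yardstick (lower pKₐ → better LG).
PhCH₂–I loses I⁻: pKₐ(HI) ≈ -10
PhCH₂–ONO₂ loses NO₃⁻: pKₐ(HNO₃) ≈ -1.3
PhCH₂–OPO(OH)₂ loses H₂PO₄⁻: pKₐ(H₃PO₄) ≈ 2.1
PhCH₂–OBz loses PhCOO⁻: pKₐ(C₆H₅COOH) ≈ 4.2
PhCH₂–CN loses CN⁻: pKₐ(HCN) ≈ 9.2

PhCH₂–I > PhCH₂–ONO₂ > PhCH₂–OPO(OH)₂ > PhCH₂–OBz > PhCH₂–CN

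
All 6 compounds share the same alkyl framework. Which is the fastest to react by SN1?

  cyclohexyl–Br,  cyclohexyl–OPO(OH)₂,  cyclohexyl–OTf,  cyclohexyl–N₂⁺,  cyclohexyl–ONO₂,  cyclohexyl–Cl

cyclohexyl–N₂⁺

The skeletons are identical, so relative rate is governed entirely by leaving-group ability.
Leaving-group ability tracks the stability of the departed species; conjugate-acid pKₐ is the usual yardstick (lower pKₐ → better LG).
cyclohexyl–N₂⁺ loses N₂: no meaningful conjugate acid; N₂ departs as an exceptionally stable neutral molecule
cyclohexyl–OTf loses OTf⁻: pKₐ(CF₃SO₃H (triflic acid)) ≈ -14
cyclohexyl–Br loses Br⁻: pKₐ(HBr) ≈ -9
cyclohexyl–Cl loses Cl⁻: pKₐ(HCl) ≈ -7
cyclohexyl–ONO₂ loses NO₃⁻: pKₐ(HNO₃) ≈ -1.3
cyclohexyl–OPO(OH)₂ loses H₂PO₄⁻: pKₐ(H₃PO₄) ≈ 2.1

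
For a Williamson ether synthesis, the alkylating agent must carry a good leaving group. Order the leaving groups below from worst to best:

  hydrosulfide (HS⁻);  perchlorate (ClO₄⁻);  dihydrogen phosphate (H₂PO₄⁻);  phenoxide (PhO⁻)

Rank by basicity of the departing species: weakest base leaves most easily.
perchlorate (ClO₄⁻): pKₐ(HClO₄) ≈ -10 — extremely weak base; rarely used for safety reasons
dihydrogen phosphate (H₂PO₄⁻): pKₐ(H₃PO₄) ≈ 2.1
hydrosulfide (HS⁻): pKₐ(H₂S) ≈ 7 — larger and more polarisable than the oxygen analogue
phenoxide (PhO⁻): pKₐ(C₆H₅OH (phenol)) ≈ 10 — resonance into the ring helps, but still a poor LG
Listed from poorest to best leaving group as asked.

phenoxide (PhO⁻) < hydrosulfide (HS⁻) < dihydrogen phosphate (H₂PO₄⁻) < perchlorate (ClO₄⁻)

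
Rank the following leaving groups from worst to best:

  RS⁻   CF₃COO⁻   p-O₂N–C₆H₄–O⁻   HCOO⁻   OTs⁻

RS⁻ < p-O₂N–C₆H₄–O⁻ < HCOO⁻ < CF₃COO⁻ < OTs⁻

The more stable X⁻ (or X) is on its own — i.e. the weaker a base it is — the better a leaving group it makes.
OTs⁻: pKₐ(p-CH₃C₆H₄SO₃H (TsOH)) ≈ -2.8
CF₃COO⁻: pKₐ(CF₃COOH) ≈ 0.2 — strongly electron-withdrawing CF₃ stabilises the carboxylate
HCOO⁻: pKₐ(HCOOH) ≈ 3.8
p-O₂N–C₆H₄–O⁻: pKₐ(p-nitrophenol) ≈ 7.2 — nitro group delocalises the charge; the classic chromogenic LG
RS⁻: pKₐ(RSH (a thiol)) ≈ 10.5 — moderately basic; rarely leaves without activation
Listed from poorest to best leaving group as asked.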